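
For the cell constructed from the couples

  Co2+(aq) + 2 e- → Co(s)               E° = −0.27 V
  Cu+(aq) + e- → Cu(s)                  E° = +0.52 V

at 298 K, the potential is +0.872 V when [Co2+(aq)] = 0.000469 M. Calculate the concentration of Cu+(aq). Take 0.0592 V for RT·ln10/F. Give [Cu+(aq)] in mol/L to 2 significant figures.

With Cu⁺/Cu at the cathode and Co²⁺/Co at the anode, E°cell = +0.52 − (−0.27) = +0.79 V (n = 2).
From the Nernst equation, log Q = n(E° − E)/0.0592 = 2·(+0.79 − (+0.872))/0.0592 = −2.770.
The balanced reaction is 2 Cu+(aq) + Co(s) → 2 Cu(s) + Co2+(aq), so Q = [Co2+(aq)] / [Cu+(aq)]^2.
Substituting the known concentrations and solving, log [Cu+(aq)] = −0.279 and [Cu+(aq)] = 0.53 M.

0.53 M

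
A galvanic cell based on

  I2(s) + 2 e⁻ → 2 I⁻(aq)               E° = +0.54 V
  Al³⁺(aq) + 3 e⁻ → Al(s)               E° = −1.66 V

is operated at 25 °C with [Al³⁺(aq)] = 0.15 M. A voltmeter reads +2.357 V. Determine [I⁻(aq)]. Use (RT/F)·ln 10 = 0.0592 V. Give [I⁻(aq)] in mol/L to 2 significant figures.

With I₂/I⁻ at the cathode and Al³⁺/Al at the anode, E°cell = +0.54 − (−1.66) = +2.20 V (n = 6).
From the Nernst equation, log Q = n(E° − E)/0.0592 = 6·(+2.20 − (+2.357))/0.0592 = −15.912.
The balanced reaction is 3 I2(s) + 2 Al(s) → 6 I⁻(aq) + 2 Al³⁺(aq), so Q = [I⁻(aq)]^6·[Al³⁺(aq)]^2.
Substituting the known concentrations and solving, log [I⁻(aq)] = −2.377 and [I⁻(aq)] = 0.0042 M.

0.0042 M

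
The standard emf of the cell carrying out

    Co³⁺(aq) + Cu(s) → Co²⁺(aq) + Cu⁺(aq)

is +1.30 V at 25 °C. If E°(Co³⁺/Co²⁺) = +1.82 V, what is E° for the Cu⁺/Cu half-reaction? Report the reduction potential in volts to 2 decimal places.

In the reaction as written the Co³⁺/Co²⁺ couple is reduced (cathode) and Cu⁺/Cu is oxidized (anode), so E°cell = E°(Co³⁺/Co²⁺) − E°(Cu⁺/Cu).
E°(Cu⁺/Cu) = E°(cathode) − E°cell = +1.82 − (+1.30) = +0.52 V.

+0.52 V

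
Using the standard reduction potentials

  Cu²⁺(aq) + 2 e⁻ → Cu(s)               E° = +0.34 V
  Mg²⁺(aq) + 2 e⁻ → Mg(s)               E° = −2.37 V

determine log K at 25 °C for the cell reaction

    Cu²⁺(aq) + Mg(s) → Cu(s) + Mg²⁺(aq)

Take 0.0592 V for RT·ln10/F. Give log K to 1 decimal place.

log K = 91.6

The Cu²⁺/Cu couple is reduced (cathode); E°cell = +0.34 − (−2.37) = +2.71 V with n = 2.
At equilibrium E = 0, so log K = nE°cell / 0.0592 = (2)(+2.71) / 0.0592 = 91.6.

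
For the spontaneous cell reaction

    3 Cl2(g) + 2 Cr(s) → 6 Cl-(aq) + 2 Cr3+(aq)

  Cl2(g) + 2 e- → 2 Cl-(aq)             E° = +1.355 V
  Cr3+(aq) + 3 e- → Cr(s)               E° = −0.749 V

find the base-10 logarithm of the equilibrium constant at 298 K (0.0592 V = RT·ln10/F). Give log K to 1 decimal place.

log K = 213.2

The Cl₂/Cl⁻ couple is reduced (cathode); E°cell = +1.355 − (−0.749) = +2.104 V with n = 6.
At equilibrium E = 0, so log K = nE°cell / 0.0592 = (6)(+2.104) / 0.0592 = 213.2.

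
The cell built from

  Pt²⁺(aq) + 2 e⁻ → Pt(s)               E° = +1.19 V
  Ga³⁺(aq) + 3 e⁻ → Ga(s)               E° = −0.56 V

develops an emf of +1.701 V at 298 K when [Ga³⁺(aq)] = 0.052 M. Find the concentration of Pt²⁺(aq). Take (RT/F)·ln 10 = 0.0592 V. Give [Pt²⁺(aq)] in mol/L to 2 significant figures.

0.0031 M

The Pt²⁺/Pt couple has the larger reduction potential, so it is the cathode: E°cell = +1.19 − (−0.56) = +1.75 V and n = 6.
Rearranging E = E° − (0.0592/n)·log Q gives log Q = 6(+1.75 − (+1.701))/0.0592 = 4.966.
For 3 Pt²⁺(aq) + 2 Ga(s) → 3 Pt(s) + 2 Ga³⁺(aq), the reaction quotient is Q = [Ga³⁺(aq)]^2 / [Pt²⁺(aq)]^3.
Isolating [Pt²⁺(aq)] in Q = 10^{4.966} yields log [Pt²⁺(aq)] = −2.511, i.e. 0.0031 M.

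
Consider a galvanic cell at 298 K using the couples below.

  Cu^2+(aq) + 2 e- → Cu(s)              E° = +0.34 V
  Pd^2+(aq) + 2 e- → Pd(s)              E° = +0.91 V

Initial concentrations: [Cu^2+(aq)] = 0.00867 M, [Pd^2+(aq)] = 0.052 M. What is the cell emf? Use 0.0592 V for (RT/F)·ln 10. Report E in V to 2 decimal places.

Pd²⁺/Pd is reduced (cathode, E° = +0.91 V) and Cu²⁺/Cu is oxidized (anode).
E°cell = E°cat − E°an = +0.91 − (+0.34) = +0.57 V; n = 2.
The balanced reaction is Pd^2+(aq) + Cu(s) → Pd(s) + Cu^2+(aq), so Q = [Cu^2+(aq)] / [Pd^2+(aq)] = 0.167 and log Q = −0.778.
E = E° − (0.0592/n)·log Q = +0.57 − (0.0592/2)(−0.778) = +0.59 V.

+0.59 V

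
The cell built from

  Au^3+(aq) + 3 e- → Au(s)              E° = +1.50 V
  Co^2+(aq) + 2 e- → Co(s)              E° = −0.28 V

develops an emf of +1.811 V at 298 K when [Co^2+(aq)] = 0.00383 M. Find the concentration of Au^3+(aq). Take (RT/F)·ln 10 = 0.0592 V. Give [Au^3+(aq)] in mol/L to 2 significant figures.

The Au³⁺/Au couple has the larger reduction potential, so it is the cathode: E°cell = +1.50 − (−0.28) = +1.78 V and n = 6.
Since E = E° − (0.0592/n)·log Q, log Q = n(E° − E)/0.0592 = −3.142.
For 2 Au^3+(aq) + 3 Co(s) → 2 Au(s) + 3 Co^2+(aq), the reaction quotient is Q = [Co^2+(aq)]^3 / [Au^3+(aq)]^2.
Substituting the known concentrations and solving, log [Au^3+(aq)] = −2.054 and [Au^3+(aq)] = 0.0088 M.

0.0088 M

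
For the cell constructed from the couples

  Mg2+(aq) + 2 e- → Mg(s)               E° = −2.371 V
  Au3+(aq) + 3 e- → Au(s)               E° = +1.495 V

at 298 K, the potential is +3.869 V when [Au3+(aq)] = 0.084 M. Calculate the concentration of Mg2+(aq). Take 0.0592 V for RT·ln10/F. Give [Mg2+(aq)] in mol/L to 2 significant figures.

With Au³⁺/Au at the cathode and Mg²⁺/Mg at the anode, E°cell = +1.495 − (−2.371) = +3.866 V (n = 6).
Rearranging E = E° − (0.0592/n)·log Q gives log Q = 6(+3.866 − (+3.869))/0.0592 = −0.304.
The balanced reaction is 2 Au3+(aq) + 3 Mg(s) → 2 Au(s) + 3 Mg2+(aq), so Q = [Mg2+(aq)]^3 / [Au3+(aq)]^2.
Substituting the known concentrations and solving, log [Mg2+(aq)] = −0.818 and [Mg2+(aq)] = 0.15 M.

0.15 M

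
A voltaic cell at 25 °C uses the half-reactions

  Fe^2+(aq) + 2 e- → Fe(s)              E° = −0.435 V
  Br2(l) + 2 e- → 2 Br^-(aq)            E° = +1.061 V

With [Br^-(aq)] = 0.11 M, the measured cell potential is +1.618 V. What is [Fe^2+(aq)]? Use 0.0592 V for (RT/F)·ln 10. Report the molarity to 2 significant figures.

With Br₂/Br⁻ at the cathode and Fe²⁺/Fe at the anode, E°cell = +1.061 − (−0.435) = +1.496 V (n = 2).
Since E = E° − (0.0592/n)·log Q, log Q = n(E° − E)/0.0592 = −4.122.
For Br2(l) + Fe(s) → 2 Br^-(aq) + Fe^2+(aq), the reaction quotient is Q = [Br^-(aq)]^2·[Fe^2+(aq)].
Substituting the known concentrations and solving, log [Fe^2+(aq)] = −2.205 and [Fe^2+(aq)] = 0.0062 M.

0.0062 M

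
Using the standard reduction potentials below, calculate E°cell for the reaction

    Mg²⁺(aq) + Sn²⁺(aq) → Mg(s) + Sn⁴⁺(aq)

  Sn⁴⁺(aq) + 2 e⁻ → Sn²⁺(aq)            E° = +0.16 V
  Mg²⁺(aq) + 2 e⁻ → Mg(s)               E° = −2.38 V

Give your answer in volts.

Mg²⁺(aq) gains electrons, so the Mg²⁺/Mg couple is the cathode; the Sn⁴⁺/Sn²⁺ couple is the anode.
E°cell = E°(cathode) − E°(anode) = −2.38 − (+0.16) = −2.54 V.

−2.54 V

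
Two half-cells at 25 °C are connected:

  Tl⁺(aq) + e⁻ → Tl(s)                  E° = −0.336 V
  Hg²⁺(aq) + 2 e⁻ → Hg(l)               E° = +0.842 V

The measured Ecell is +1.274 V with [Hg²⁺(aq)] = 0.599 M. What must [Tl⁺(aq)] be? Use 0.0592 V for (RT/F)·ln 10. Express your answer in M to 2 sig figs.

0.018 M

Hg²⁺/Hg is the cathode (higher E°); E°cell = +0.842 − (−0.336) = +1.178 V with n = 2.
Rearranging E = E° − (0.0592/n)·log Q gives log Q = 2(+1.178 − (+1.274))/0.0592 = −3.243.
For Hg²⁺(aq) + 2 Tl(s) → Hg(l) + 2 Tl⁺(aq), the reaction quotient is Q = [Tl⁺(aq)]^2 / [Hg²⁺(aq)].
Substituting the known concentrations and solving, log [Tl⁺(aq)] = −1.733 and [Tl⁺(aq)] = 0.018 M.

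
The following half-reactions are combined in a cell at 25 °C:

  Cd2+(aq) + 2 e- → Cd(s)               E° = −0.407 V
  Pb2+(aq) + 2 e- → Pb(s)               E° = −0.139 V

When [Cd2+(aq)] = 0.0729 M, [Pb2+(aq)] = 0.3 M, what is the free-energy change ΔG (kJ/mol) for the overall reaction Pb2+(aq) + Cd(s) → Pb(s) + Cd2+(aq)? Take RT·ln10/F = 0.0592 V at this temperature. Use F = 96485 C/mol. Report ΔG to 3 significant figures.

With Pb²⁺/Pb reduced at the cathode, E°cell = −0.139 − (−0.407) = +0.268 V and n = 2.
The reaction quotient is [Cd2+(aq)] / [Pb2+(aq)] = 0.243; by Nernst, E = +0.268 − (0.0592/2)(−0.614) = +0.2862 V.
Finally ΔG = −nFE = −(2)(96485 C/mol)(+0.2862 V) = −55.2 kJ/mol.

−55.2 kJ/mol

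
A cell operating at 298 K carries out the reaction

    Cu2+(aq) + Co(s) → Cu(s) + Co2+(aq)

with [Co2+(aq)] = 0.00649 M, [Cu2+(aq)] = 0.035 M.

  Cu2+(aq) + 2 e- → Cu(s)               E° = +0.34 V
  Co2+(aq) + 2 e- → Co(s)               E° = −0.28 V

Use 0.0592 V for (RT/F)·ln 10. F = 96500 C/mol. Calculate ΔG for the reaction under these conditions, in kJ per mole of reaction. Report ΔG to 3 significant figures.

With Cu²⁺/Cu reduced at the cathode, E°cell = +0.34 − (−0.28) = +0.62 V and n = 2.
Q = [Co2+(aq)] / [Cu2+(aq)] = 0.185, so log Q = −0.732 and E = +0.62 − (0.0592/2)(−0.732) = +0.6417 V.
ΔG = −nFE = −(2)(96500)(+0.6417) J/mol = −124 kJ/mol.

−124 kJ/mol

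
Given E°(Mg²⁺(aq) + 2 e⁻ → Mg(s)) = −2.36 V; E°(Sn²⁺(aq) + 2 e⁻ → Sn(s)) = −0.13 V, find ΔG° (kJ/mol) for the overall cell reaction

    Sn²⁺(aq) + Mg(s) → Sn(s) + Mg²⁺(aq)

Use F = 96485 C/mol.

−430 kJ/mol

In the reaction as written Sn²⁺(aq) is reduced, so the Sn²⁺/Sn couple is the cathode and Mg²⁺/Mg is the anode.
E°cell = −0.13 − (−2.36) = +2.23 V; balancing electrons gives n = 2.
ΔG° = −nFE°cell = −(2)(96485)(+2.23) J/mol = −430 kJ/mol.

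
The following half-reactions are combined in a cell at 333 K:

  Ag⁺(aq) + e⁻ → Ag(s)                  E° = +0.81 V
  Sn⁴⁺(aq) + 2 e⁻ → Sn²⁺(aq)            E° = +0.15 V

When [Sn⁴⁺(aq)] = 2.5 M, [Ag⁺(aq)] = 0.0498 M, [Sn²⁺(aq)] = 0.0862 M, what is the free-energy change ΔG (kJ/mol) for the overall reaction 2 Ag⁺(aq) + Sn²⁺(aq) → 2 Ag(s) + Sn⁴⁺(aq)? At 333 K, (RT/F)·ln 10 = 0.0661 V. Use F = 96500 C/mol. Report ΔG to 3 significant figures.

E°cell = +0.81 − (+0.15) = +0.66 V; the balanced reaction transfers n = 2 electrons.
Q = [Sn⁴⁺(aq)] / ([Ag⁺(aq)]^2·[Sn²⁺(aq)]) = 1.17×10^4, so log Q = 4.068 and E = +0.66 − (0.0661/2)(4.068) = +0.5256 V.
Finally ΔG = −nFE = −(2)(96500 C/mol)(+0.5256 V) = −101 kJ/mol.

−101 kJ/mol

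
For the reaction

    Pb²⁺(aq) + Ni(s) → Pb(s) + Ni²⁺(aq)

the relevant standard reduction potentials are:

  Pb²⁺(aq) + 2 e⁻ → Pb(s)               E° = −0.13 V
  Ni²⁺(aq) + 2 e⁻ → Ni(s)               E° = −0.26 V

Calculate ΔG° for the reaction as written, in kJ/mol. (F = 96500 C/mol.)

In the reaction as written Pb²⁺(aq) is reduced, so the Pb²⁺/Pb couple is the cathode and Ni²⁺/Ni is the anode.
E°cell = −0.13 − (−0.26) = +0.13 V; balancing electrons gives n = 2.
ΔG° = −nFE°cell = −(2)(96500)(+0.13) J/mol = −25.1 kJ/mol.

−25.1 kJ/mol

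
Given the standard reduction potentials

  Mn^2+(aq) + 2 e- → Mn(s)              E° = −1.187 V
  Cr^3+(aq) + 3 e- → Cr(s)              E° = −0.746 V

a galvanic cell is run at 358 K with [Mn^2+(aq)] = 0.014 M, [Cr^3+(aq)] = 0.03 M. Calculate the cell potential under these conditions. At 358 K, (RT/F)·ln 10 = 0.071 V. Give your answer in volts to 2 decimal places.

Since E°(Cr³⁺/Cr) > E°(Mn²⁺/Mn), Cr³⁺/Cr serves as the cathode.
The standard potential is −0.746 − (−1.187) = +0.441 V and the balanced reaction transfers n = 6 electrons.
For the overall reaction 2 Cr^3+(aq) + 3 Mn(s) → 2 Cr(s) + 3 Mn^2+(aq), Q = [Mn^2+(aq)]^3 / [Cr^3+(aq)]^2 = 0.00305, giving log Q = −2.516.
E = E° − (0.071/n)·log Q = +0.441 − (0.071/6)(−2.516) = +0.47 V.

+0.47 V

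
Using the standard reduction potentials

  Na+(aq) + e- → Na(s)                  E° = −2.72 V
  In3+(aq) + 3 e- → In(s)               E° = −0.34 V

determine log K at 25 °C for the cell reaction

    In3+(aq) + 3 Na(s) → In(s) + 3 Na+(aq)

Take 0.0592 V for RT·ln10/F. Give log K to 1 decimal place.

log K = 120.6

The In³⁺/In couple is reduced (cathode); E°cell = −0.34 − (−2.72) = +2.38 V with n = 3.
At equilibrium E = 0, so log K = nE°cell / 0.0592 = (3)(+2.38) / 0.0592 = 120.6.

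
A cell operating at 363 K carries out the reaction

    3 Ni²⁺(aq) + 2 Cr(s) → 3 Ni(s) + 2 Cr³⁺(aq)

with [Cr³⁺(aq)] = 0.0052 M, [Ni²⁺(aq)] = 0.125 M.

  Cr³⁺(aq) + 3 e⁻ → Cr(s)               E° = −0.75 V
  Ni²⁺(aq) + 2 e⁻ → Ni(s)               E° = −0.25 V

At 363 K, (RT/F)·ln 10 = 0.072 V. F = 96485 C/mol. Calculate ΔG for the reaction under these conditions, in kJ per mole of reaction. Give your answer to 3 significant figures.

E°cell = −0.25 − (−0.75) = +0.50 V; the balanced reaction transfers n = 6 electrons.
The reaction quotient is [Cr³⁺(aq)]^2 / [Ni²⁺(aq)]^3 = 0.0138; by Nernst, E = +0.50 − (0.072/6)(−1.859) = +0.5223 V.
Then ΔG = −nFE = −6 × 96485 × +0.5223 J/mol = −302 kJ/mol.

−302 kJ/mol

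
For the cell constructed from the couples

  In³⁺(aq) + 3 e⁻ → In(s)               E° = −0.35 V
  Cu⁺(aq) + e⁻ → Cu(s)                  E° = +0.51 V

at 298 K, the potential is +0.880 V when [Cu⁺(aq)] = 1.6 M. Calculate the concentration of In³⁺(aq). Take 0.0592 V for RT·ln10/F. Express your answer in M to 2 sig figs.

The Cu⁺/Cu couple has the larger reduction potential, so it is the cathode: E°cell = +0.51 − (−0.35) = +0.86 V and n = 3.
Rearranging E = E° − (0.0592/n)·log Q gives log Q = 3(+0.86 − (+0.880))/0.0592 = −1.014.
Balancing electrons gives 3 Cu⁺(aq) + In(s) → 3 Cu(s) + In³⁺(aq); thus Q = [In³⁺(aq)] / [Cu⁺(aq)]^3.
Solving for the unknown gives log [In³⁺(aq)] = −0.402, so [In³⁺(aq)] ≈ 0.40 M.

0.40 M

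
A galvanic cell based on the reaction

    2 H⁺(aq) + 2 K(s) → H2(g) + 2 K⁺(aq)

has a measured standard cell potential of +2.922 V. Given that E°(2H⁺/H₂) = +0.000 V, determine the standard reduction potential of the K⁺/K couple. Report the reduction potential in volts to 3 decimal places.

In the reaction as written the 2H⁺/H₂ couple is reduced (cathode) and K⁺/K is oxidized (anode), so E°cell = E°(2H⁺/H₂) − E°(K⁺/K).
E°(K⁺/K) = E°(cathode) − E°cell = +0.000 − (+2.922) = −2.922 V.

−2.922 V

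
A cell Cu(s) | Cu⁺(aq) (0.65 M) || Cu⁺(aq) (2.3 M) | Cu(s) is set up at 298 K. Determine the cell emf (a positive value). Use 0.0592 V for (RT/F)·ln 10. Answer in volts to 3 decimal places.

For a concentration cell E°cell = 0, since both electrodes use the same couple.
The compartment with the higher Cu⁺(aq) concentration (2.3 M) acts as the cathode; ions are reduced there and produced at the dilute (0.65 M) anode.
With n = 1, Ecell = −(0.0592/1)·log([dilute]/[conc]) = −(0.0592/1)·log(0.65/2.3) = +0.032 V.

0.032 V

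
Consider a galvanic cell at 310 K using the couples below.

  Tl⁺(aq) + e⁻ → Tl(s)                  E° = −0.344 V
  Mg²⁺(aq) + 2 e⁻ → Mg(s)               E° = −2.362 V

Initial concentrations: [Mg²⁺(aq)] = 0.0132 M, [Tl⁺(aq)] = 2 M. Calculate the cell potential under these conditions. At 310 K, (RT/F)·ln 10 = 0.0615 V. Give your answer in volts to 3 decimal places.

Since E°(Tl⁺/Tl) > E°(Mg²⁺/Mg), Tl⁺/Tl serves as the cathode.
The standard potential is −0.344 − (−2.362) = +2.018 V and the balanced reaction transfers n = 2 electrons.
For the overall reaction 2 Tl⁺(aq) + Mg(s) → 2 Tl(s) + Mg²⁺(aq), Q = [Mg²⁺(aq)] / [Tl⁺(aq)]^2 = 0.0033, giving log Q = −2.481.
Applying E = E° − (RT ln10/nF)·log Q gives +2.018 − (0.0615/2)(−2.481) = +2.094 V.

+2.094 V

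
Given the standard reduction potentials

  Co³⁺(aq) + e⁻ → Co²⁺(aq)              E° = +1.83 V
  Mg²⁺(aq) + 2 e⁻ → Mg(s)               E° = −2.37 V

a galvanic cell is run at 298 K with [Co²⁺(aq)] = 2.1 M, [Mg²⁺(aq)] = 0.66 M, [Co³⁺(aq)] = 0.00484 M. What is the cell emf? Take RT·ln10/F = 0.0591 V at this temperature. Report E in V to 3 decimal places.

Since E°(Co³⁺/Co²⁺) > E°(Mg²⁺/Mg), Co³⁺/Co²⁺ serves as the cathode.
E°cell = +1.83 − (−2.37) = +4.20 V, with n = 2 electrons transferred.
The balanced reaction is 2 Co³⁺(aq) + Mg(s) → 2 Co²⁺(aq) + Mg²⁺(aq), so Q = ([Co²⁺(aq)]^2·[Mg²⁺(aq)]) / [Co³⁺(aq)]^2 = 1.24×10^5 and log Q = 5.094.
E = E° − (0.0591/n)·log Q = +4.20 − (0.0591/2)(5.094) = +4.049 V.

+4.049 V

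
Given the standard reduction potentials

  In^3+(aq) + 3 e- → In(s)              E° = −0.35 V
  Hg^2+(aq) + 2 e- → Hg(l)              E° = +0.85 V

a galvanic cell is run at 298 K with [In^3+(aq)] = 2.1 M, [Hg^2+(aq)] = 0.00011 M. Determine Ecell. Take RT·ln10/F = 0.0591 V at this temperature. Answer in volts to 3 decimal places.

+1.077 V

The Hg²⁺/Hg couple has the more positive E°, so it is the cathode; In³⁺/In is the anode.
The standard potential is +0.85 − (−0.35) = +1.20 V and the balanced reaction transfers n = 6 electrons.
Balancing gives 3 Hg^2+(aq) + 2 In(s) → 3 Hg(l) + 2 In^3+(aq); hence Q = [In^3+(aq)]^2 / [Hg^2+(aq)]^3 = 3.31×10^12 (log Q = 12.520).
By the Nernst equation, E = +1.20 − (0.0591/6)·(12.520) = +1.077 V.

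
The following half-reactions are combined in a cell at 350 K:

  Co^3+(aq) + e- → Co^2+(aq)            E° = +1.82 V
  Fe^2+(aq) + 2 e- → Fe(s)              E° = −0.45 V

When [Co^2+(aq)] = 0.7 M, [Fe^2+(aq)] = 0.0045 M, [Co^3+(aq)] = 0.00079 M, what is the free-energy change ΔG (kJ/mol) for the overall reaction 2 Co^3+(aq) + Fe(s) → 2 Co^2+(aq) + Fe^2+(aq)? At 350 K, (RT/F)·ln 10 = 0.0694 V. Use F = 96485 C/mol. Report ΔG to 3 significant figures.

E°cell = +1.82 − (−0.45) = +2.27 V; the balanced reaction transfers n = 2 electrons.
The reaction quotient is ([Co^2+(aq)]^2·[Fe^2+(aq)]) / [Co^3+(aq)]^2 = 3.53×10^3; by Nernst, E = +2.27 − (0.0694/2)(3.548) = +2.1469 V.
Then ΔG = −nFE = −2 × 96485 × +2.1469 J/mol = −414 kJ/mol.

−414 kJ/mol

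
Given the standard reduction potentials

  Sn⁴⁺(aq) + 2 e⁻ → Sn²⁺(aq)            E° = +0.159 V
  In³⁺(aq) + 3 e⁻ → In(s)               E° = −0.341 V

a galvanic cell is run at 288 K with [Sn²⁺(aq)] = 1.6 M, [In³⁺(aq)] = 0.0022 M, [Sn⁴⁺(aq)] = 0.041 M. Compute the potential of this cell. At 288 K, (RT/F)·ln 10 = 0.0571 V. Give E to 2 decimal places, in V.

Sn⁴⁺/Sn²⁺ is reduced (cathode, E° = +0.159 V) and In³⁺/In is oxidized (anode).
E°cell = E°cat − E°an = +0.159 − (−0.341) = +0.500 V; n = 6.
The balanced reaction is 3 Sn⁴⁺(aq) + 2 In(s) → 3 Sn²⁺(aq) + 2 In³⁺(aq), so Q = ([Sn²⁺(aq)]^3·[In³⁺(aq)]^2) / [Sn⁴⁺(aq)]^3 = 0.288 and log Q = −0.541.
E = E° − (0.0571/n)·log Q = +0.500 − (0.0571/6)(−0.541) = +0.51 V.

+0.51 V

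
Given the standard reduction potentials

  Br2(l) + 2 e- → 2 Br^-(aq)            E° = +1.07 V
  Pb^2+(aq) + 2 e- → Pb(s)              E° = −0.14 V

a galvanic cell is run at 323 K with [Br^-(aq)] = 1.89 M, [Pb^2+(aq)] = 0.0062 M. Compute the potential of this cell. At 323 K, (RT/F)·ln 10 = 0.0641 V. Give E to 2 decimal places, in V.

+1.26 V

Br₂/Br⁻ is reduced (cathode, E° = +1.07 V) and Pb²⁺/Pb is oxidized (anode).
E°cell = +1.07 − (−0.14) = +1.21 V, with n = 2 electrons transferred.
For the overall reaction Br2(l) + Pb(s) → 2 Br^-(aq) + Pb^2+(aq), Q = [Br^-(aq)]^2·[Pb^2+(aq)] = 0.0221, giving log Q = −1.655.
E = E° − (0.0641/n)·log Q = +1.21 − (0.0641/2)(−1.655) = +1.26 V.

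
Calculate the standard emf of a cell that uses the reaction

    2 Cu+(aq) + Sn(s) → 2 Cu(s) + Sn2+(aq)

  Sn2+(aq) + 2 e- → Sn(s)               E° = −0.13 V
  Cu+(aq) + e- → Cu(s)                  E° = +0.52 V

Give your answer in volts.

+0.65 V

Cu+(aq) gains electrons, so the Cu⁺/Cu couple is the cathode; the Sn²⁺/Sn couple is the anode.
E°cell = E°(cathode) − E°(anode) = +0.52 − (−0.13) = +0.65 V.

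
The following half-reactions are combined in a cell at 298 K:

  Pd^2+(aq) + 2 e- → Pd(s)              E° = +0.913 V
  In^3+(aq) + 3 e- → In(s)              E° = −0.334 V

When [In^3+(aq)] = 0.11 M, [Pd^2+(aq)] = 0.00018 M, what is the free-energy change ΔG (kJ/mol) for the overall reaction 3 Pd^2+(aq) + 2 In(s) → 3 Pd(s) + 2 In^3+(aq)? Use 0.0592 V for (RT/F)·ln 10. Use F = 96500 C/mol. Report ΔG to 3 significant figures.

With Pd²⁺/Pd reduced at the cathode, E°cell = +0.913 − (−0.334) = +1.247 V and n = 6.
Q = [In^3+(aq)]^2 / [Pd^2+(aq)]^3 = 2.07×10^9, so log Q = 9.317 and E = +1.247 − (0.0592/6)(9.317) = +1.1551 V.
ΔG = −nFE = −(6)(96500)(+1.1551) J/mol = −669 kJ/mol.

−669 kJ/mol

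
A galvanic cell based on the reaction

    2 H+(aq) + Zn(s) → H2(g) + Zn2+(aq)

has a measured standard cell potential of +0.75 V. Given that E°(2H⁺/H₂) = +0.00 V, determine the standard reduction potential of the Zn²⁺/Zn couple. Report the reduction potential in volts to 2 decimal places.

−0.75 V

In the reaction as written the 2H⁺/H₂ couple is reduced (cathode) and Zn²⁺/Zn is oxidized (anode), so E°cell = E°(2H⁺/H₂) − E°(Zn²⁺/Zn).
E°(Zn²⁺/Zn) = E°(cathode) − E°cell = +0.00 − (+0.75) = −0.75 V.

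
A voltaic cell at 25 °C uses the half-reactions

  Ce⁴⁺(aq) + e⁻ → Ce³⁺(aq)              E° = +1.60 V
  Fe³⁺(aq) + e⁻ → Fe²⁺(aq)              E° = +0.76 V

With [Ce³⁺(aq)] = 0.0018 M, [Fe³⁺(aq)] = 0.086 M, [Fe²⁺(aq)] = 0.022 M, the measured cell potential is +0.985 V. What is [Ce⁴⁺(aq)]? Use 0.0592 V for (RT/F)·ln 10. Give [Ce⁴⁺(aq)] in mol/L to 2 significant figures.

With Ce⁴⁺/Ce³⁺ at the cathode and Fe³⁺/Fe²⁺ at the anode, E°cell = +1.60 − (+0.76) = +0.84 V (n = 1).
Since E = E° − (0.0592/n)·log Q, log Q = n(E° − E)/0.0592 = −2.449.
The balanced reaction is Ce⁴⁺(aq) + Fe²⁺(aq) → Ce³⁺(aq) + Fe³⁺(aq), so Q = ([Ce³⁺(aq)]·[Fe³⁺(aq)]) / ([Ce⁴⁺(aq)]·[Fe²⁺(aq)]).
Isolating [Ce⁴⁺(aq)] in Q = 10^{−2.449} yields log [Ce⁴⁺(aq)] = 0.296, i.e. 2.0 M.

2.0 M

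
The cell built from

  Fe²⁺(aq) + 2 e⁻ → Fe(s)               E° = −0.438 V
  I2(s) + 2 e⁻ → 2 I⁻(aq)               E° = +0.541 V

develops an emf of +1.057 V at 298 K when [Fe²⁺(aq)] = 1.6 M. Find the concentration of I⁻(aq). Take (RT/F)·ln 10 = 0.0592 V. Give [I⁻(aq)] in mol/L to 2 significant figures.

The I₂/I⁻ couple has the larger reduction potential, so it is the cathode: E°cell = +0.541 − (−0.438) = +0.979 V and n = 2.
Rearranging E = E° − (0.0592/n)·log Q gives log Q = 2(+0.979 − (+1.057))/0.0592 = −2.635.
Balancing electrons gives I2(s) + Fe(s) → 2 I⁻(aq) + Fe²⁺(aq); thus Q = [I⁻(aq)]^2·[Fe²⁺(aq)].
Solving for the unknown gives log [I⁻(aq)] = −1.420, so [I⁻(aq)] ≈ 0.038 M.

0.038 M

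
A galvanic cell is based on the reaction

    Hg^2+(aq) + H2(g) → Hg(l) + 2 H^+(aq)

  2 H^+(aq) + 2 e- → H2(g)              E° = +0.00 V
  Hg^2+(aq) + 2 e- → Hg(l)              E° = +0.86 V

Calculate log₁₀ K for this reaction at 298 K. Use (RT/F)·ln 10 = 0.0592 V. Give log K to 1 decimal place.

log K = 29.1

The Hg²⁺/Hg couple is reduced (cathode); E°cell = +0.86 − (+0.00) = +0.86 V with n = 2.
At equilibrium E = 0, so log K = nE°cell / 0.0592 = (2)(+0.86) / 0.0592 = 29.1.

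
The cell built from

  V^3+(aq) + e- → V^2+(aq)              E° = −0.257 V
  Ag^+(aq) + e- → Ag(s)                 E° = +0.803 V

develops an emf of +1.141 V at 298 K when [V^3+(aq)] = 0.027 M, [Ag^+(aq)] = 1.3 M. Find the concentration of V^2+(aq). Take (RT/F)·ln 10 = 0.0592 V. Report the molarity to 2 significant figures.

The Ag⁺/Ag couple has the larger reduction potential, so it is the cathode: E°cell = +0.803 − (−0.257) = +1.060 V and n = 1.
Since E = E° − (0.0592/n)·log Q, log Q = n(E° − E)/0.0592 = −1.368.
The balanced reaction is Ag^+(aq) + V^2+(aq) → Ag(s) + V^3+(aq), so Q = [V^3+(aq)] / ([Ag^+(aq)]·[V^2+(aq)]).
Solving for the unknown gives log [V^2+(aq)] = −0.315, so [V^2+(aq)] ≈ 0.48 M.

0.48 M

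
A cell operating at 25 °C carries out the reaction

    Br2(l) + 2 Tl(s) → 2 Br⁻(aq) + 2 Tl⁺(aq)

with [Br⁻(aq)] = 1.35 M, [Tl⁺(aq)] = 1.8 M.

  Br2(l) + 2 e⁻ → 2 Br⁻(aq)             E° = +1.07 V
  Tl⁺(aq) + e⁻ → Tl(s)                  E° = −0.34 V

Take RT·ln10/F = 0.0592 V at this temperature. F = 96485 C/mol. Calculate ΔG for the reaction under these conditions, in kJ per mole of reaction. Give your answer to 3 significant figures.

E°cell = +1.07 − (−0.34) = +1.41 V; the balanced reaction transfers n = 2 electrons.
The reaction quotient is [Br⁻(aq)]^2·[Tl⁺(aq)]^2 = 5.9; by Nernst, E = +1.41 − (0.0592/2)(0.771) = +1.3872 V.
ΔG = −nFE = −(2)(96485)(+1.3872) J/mol = −268 kJ/mol.

−268 kJ/mol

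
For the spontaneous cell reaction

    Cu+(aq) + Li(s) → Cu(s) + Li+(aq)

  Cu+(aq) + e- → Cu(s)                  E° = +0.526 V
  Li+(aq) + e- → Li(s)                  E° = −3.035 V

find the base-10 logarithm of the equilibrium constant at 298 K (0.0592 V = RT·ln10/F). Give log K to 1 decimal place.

log K = 60.2

The Cu⁺/Cu couple is reduced (cathode); E°cell = +0.526 − (−3.035) = +3.561 V with n = 1.
At equilibrium E = 0, so log K = nE°cell / 0.0592 = (1)(+3.561) / 0.0592 = 60.2.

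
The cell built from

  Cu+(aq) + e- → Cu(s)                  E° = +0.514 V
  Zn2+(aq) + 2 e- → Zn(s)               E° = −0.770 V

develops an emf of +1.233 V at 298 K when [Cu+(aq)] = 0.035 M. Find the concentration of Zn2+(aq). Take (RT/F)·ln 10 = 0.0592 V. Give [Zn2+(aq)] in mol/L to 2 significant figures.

With Cu⁺/Cu at the cathode and Zn²⁺/Zn at the anode, E°cell = +0.514 − (−0.770) = +1.284 V (n = 2).
Rearranging E = E° − (0.0592/n)·log Q gives log Q = 2(+1.284 − (+1.233))/0.0592 = 1.723.
The balanced reaction is 2 Cu+(aq) + Zn(s) → 2 Cu(s) + Zn2+(aq), so Q = [Zn2+(aq)] / [Cu+(aq)]^2.
Substituting the known concentrations and solving, log [Zn2+(aq)] = −1.189 and [Zn2+(aq)] = 0.065 M.

0.065 M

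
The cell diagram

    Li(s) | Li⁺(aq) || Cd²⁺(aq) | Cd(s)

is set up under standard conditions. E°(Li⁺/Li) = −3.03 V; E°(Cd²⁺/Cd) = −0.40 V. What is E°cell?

By convention the left-hand electrode in cell notation is the anode (oxidation) and the right-hand electrode is the cathode (reduction).
E°cell = E°(right) − E°(left) = −0.40 − (−3.03) = +2.63 V.

+2.63 V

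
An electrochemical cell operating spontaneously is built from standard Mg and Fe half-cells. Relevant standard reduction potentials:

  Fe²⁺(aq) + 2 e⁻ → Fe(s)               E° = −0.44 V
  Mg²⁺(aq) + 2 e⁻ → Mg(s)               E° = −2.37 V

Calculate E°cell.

+1.93 V

The Fe²⁺/Fe couple has the higher E°, so Fe ion is reduced (cathode) and Mg is oxidized (anode).
E°cell = E°(cathode) − E°(anode) = −0.44 − (−2.37) = +1.93 V.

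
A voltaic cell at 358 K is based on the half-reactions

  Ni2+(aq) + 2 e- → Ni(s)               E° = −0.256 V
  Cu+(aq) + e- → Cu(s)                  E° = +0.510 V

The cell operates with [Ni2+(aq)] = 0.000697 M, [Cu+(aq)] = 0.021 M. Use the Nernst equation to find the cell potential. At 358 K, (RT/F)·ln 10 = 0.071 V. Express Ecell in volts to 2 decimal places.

+0.76 V

Cu⁺/Cu is reduced (cathode, E° = +0.510 V) and Ni²⁺/Ni is oxidized (anode).
E°cell = E°cat − E°an = +0.510 − (−0.256) = +0.766 V; n = 2.
For the overall reaction 2 Cu+(aq) + Ni(s) → 2 Cu(s) + Ni2+(aq), Q = [Ni2+(aq)] / [Cu+(aq)]^2 = 1.58, giving log Q = 0.199.
Applying E = E° − (RT ln10/nF)·log Q gives +0.766 − (0.071/2)(0.199) = +0.76 V.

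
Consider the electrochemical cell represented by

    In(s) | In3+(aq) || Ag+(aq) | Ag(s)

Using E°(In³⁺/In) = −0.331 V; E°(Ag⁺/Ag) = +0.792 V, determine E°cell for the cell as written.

+1.123 V

By convention the left-hand electrode in cell notation is the anode (oxidation) and the right-hand electrode is the cathode (reduction).
E°cell = E°(right) − E°(left) = +0.792 − (−0.331) = +1.123 V.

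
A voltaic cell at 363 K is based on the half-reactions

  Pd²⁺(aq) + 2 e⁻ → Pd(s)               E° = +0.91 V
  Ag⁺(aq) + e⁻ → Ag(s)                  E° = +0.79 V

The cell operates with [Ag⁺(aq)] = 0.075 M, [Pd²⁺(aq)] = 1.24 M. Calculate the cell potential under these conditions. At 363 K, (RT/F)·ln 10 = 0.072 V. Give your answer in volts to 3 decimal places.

Pd²⁺/Pd is reduced (cathode, E° = +0.91 V) and Ag⁺/Ag is oxidized (anode).
E°cell = +0.91 − (+0.79) = +0.12 V, with n = 2 electrons transferred.
The balanced reaction is Pd²⁺(aq) + 2 Ag(s) → Pd(s) + 2 Ag⁺(aq), so Q = [Ag⁺(aq)]^2 / [Pd²⁺(aq)] = 0.00454 and log Q = −2.343.
E = E° − (0.072/n)·log Q = +0.12 − (0.072/2)(−2.343) = +0.204 V.

+0.204 V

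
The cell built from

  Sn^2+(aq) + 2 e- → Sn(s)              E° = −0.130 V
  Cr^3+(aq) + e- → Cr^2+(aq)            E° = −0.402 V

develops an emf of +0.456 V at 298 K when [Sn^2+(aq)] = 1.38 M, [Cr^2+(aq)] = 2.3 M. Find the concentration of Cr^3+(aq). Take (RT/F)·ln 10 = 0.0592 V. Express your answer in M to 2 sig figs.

With Sn²⁺/Sn at the cathode and Cr³⁺/Cr²⁺ at the anode, E°cell = −0.130 − (−0.402) = +0.272 V (n = 2).
Since E = E° − (0.0592/n)·log Q, log Q = n(E° − E)/0.0592 = −6.216.
Balancing electrons gives Sn^2+(aq) + 2 Cr^2+(aq) → Sn(s) + 2 Cr^3+(aq); thus Q = [Cr^3+(aq)]^2 / ([Sn^2+(aq)]·[Cr^2+(aq)]^2).
Isolating [Cr^3+(aq)] in Q = 10^{−6.216} yields log [Cr^3+(aq)] = −2.676, i.e. 0.0021 M.

0.0021 M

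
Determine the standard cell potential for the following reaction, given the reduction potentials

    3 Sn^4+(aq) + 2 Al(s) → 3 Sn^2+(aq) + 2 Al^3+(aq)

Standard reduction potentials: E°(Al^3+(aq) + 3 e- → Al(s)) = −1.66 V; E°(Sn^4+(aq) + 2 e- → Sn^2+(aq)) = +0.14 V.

+1.80 V

Sn^4+(aq) gains electrons, so the Sn⁴⁺/Sn²⁺ couple is the cathode; the Al³⁺/Al couple is the anode.
E°cell = E°(cathode) − E°(anode) = +0.14 − (−1.66) = +1.80 V.
The positive value indicates the reaction is spontaneous as written.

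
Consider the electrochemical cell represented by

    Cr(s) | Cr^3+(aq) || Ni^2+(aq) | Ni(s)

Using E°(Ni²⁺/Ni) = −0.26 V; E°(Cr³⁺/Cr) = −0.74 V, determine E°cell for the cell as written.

+0.48 V

By convention the left-hand electrode in cell notation is the anode (oxidation) and the right-hand electrode is the cathode (reduction).
E°cell = E°(right) − E°(left) = −0.26 − (−0.74) = +0.48 V.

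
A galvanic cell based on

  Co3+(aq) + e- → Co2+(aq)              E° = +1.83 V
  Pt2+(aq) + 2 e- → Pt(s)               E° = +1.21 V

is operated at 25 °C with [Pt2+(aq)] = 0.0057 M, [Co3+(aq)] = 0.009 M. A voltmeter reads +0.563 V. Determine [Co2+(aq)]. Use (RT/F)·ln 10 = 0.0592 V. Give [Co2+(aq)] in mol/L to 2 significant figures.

With Co³⁺/Co²⁺ at the cathode and Pt²⁺/Pt at the anode, E°cell = +1.83 − (+1.21) = +0.62 V (n = 2).
From the Nernst equation, log Q = n(E° − E)/0.0592 = 2·(+0.62 − (+0.563))/0.0592 = 1.926.
For 2 Co3+(aq) + Pt(s) → 2 Co2+(aq) + Pt2+(aq), the reaction quotient is Q = ([Co2+(aq)]^2·[Pt2+(aq)]) / [Co3+(aq)]^2.
Substituting the known concentrations and solving, log [Co2+(aq)] = 0.039 and [Co2+(aq)] = 1.1 M.

1.1 M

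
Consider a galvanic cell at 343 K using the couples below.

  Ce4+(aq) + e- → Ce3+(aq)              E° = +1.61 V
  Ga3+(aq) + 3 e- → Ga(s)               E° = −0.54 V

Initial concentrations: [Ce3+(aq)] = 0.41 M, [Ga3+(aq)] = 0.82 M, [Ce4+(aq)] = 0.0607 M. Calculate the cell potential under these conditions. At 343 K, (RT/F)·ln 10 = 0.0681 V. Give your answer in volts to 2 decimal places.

Since E°(Ce⁴⁺/Ce³⁺) > E°(Ga³⁺/Ga), Ce⁴⁺/Ce³⁺ serves as the cathode.
The standard potential is +1.61 − (−0.54) = +2.15 V and the balanced reaction transfers n = 3 electrons.
Balancing gives 3 Ce4+(aq) + Ga(s) → 3 Ce3+(aq) + Ga3+(aq); hence Q = ([Ce3+(aq)]^3·[Ga3+(aq)]) / [Ce4+(aq)]^3 = 253 (log Q = 2.403).
By the Nernst equation, E = +2.15 − (0.0681/3)·(2.403) = +2.10 V.

+2.10 V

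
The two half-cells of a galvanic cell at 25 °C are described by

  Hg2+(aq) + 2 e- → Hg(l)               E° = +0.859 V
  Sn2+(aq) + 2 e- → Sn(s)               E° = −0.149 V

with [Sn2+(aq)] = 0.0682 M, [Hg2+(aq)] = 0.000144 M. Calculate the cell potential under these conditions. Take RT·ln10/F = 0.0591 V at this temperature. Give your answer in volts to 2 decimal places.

+0.93 V

Hg²⁺/Hg is reduced (cathode, E° = +0.859 V) and Sn²⁺/Sn is oxidized (anode).
The standard potential is +0.859 − (−0.149) = +1.008 V and the balanced reaction transfers n = 2 electrons.
Balancing gives Hg2+(aq) + Sn(s) → Hg(l) + Sn2+(aq); hence Q = [Sn2+(aq)] / [Hg2+(aq)] = 474 (log Q = 2.675).
Applying E = E° − (RT ln10/nF)·log Q gives +1.008 − (0.0591/2)(2.675) = +0.93 V.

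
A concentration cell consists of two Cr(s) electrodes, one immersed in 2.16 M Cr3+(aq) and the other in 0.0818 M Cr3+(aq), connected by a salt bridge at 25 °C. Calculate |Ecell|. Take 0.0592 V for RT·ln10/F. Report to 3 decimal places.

For a concentration cell E°cell = 0, since both electrodes use the same couple.
The compartment with the higher Cr3+(aq) concentration (2.16 M) acts as the cathode; ions are reduced there and produced at the dilute (0.0818 M) anode.
With n = 3, Ecell = −(0.0592/3)·log([dilute]/[conc]) = −(0.0592/3)·log(0.0818/2.16) = +0.028 V.

0.028 V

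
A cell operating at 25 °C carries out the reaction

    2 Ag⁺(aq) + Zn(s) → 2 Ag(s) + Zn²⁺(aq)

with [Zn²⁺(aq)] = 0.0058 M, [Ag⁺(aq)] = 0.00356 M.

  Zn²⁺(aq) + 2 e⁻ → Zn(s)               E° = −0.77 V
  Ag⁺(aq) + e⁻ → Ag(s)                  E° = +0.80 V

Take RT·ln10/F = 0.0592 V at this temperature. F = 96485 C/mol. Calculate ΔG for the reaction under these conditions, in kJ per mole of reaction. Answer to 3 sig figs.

E°cell = +0.80 − (−0.77) = +1.57 V; the balanced reaction transfers n = 2 electrons.
Q = [Zn²⁺(aq)] / [Ag⁺(aq)]^2 = 458, so log Q = 2.661 and E = +1.57 − (0.0592/2)(2.661) = +1.4912 V.
Finally ΔG = −nFE = −(2)(96485 C/mol)(+1.4912 V) = −288 kJ/mol.

−288 kJ/mol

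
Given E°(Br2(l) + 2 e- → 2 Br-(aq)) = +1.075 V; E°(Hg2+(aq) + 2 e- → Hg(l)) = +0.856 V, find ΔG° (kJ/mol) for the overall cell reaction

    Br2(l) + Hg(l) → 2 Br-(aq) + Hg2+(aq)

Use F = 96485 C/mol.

−42.3 kJ/mol

In the reaction as written Br2(l) is reduced, so the Br₂/Br⁻ couple is the cathode and Hg²⁺/Hg is the anode.
E°cell = +1.075 − (+0.856) = +0.219 V; balancing electrons gives n = 2.
ΔG° = −nFE°cell = −(2)(96485)(+0.219) J/mol = −42.3 kJ/mol.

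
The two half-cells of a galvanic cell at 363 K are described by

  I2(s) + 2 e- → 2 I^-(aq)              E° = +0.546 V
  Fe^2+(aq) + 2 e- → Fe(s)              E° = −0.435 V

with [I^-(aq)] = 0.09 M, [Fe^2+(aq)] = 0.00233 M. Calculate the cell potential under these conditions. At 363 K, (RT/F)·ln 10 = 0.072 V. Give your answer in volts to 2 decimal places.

The I₂/I⁻ couple has the more positive E°, so it is the cathode; Fe²⁺/Fe is the anode.
The standard potential is +0.546 − (−0.435) = +0.981 V and the balanced reaction transfers n = 2 electrons.
For the overall reaction I2(s) + Fe(s) → 2 I^-(aq) + Fe^2+(aq), Q = [I^-(aq)]^2·[Fe^2+(aq)] = 1.89×10^−5, giving log Q = −4.724.
E = E° − (0.072/n)·log Q = +0.981 − (0.072/2)(−4.724) = +1.15 V.

+1.15 V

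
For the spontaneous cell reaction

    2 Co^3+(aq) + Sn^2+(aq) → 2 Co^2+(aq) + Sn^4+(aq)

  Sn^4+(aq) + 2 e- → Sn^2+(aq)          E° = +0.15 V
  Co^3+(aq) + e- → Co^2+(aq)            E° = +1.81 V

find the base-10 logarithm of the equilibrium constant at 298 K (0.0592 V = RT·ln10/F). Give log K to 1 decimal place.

log K = 56.1

The Co³⁺/Co²⁺ couple is reduced (cathode); E°cell = +1.81 − (+0.15) = +1.66 V with n = 2.
At equilibrium E = 0, so log K = nE°cell / 0.0592 = (2)(+1.66) / 0.0592 = 56.1.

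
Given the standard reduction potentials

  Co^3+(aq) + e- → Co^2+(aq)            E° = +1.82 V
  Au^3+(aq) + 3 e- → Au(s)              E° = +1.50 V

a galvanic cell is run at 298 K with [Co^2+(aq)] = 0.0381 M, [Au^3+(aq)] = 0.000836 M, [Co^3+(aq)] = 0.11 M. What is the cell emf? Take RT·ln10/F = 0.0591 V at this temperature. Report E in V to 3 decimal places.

+0.408 V

Since E°(Co³⁺/Co²⁺) > E°(Au³⁺/Au), Co³⁺/Co²⁺ serves as the cathode.
E°cell = +1.82 − (+1.50) = +0.32 V, with n = 3 electrons transferred.
For the overall reaction 3 Co^3+(aq) + Au(s) → 3 Co^2+(aq) + Au^3+(aq), Q = ([Co^2+(aq)]^3·[Au^3+(aq)]) / [Co^3+(aq)]^3 = 3.47×10^−5, giving log Q = −4.459.
E = E° − (0.0591/n)·log Q = +0.32 − (0.0591/3)(−4.459) = +0.408 V.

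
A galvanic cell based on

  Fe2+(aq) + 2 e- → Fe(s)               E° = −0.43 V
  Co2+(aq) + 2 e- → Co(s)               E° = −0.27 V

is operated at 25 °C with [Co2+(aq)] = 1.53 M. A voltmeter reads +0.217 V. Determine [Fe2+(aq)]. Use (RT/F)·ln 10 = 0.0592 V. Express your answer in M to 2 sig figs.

With Co²⁺/Co at the cathode and Fe²⁺/Fe at the anode, E°cell = −0.27 − (−0.43) = +0.16 V (n = 2).
From the Nernst equation, log Q = n(E° − E)/0.0592 = 2·(+0.16 − (+0.217))/0.0592 = −1.926.
The balanced reaction is Co2+(aq) + Fe(s) → Co(s) + Fe2+(aq), so Q = [Fe2+(aq)] / [Co2+(aq)].
Solving for the unknown gives log [Fe2+(aq)] = −1.741, so [Fe2+(aq)] ≈ 0.018 M.

0.018 M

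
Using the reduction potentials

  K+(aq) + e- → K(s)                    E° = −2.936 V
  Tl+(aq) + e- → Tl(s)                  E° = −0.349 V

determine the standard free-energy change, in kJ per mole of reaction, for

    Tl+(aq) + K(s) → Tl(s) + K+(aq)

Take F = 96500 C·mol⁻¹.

−250 kJ/mol

In the reaction as written Tl+(aq) is reduced, so the Tl⁺/Tl couple is the cathode and K⁺/K is the anode.
E°cell = −0.349 − (−2.936) = +2.587 V; balancing electrons gives n = 1.
ΔG° = −nFE°cell = −(1)(96500)(+2.587) J/mol = −250 kJ/mol.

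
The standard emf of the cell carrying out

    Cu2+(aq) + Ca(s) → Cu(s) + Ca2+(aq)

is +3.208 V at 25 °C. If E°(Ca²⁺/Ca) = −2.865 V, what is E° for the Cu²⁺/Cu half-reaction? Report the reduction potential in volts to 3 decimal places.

In the reaction as written the Cu²⁺/Cu couple is reduced (cathode) and Ca²⁺/Ca is oxidized (anode), so E°cell = E°(Cu²⁺/Cu) − E°(Ca²⁺/Ca).
E°(Cu²⁺/Cu) = E°cell + E°(anode) = +3.208 + (−2.865) = +0.343 V.

+0.343 V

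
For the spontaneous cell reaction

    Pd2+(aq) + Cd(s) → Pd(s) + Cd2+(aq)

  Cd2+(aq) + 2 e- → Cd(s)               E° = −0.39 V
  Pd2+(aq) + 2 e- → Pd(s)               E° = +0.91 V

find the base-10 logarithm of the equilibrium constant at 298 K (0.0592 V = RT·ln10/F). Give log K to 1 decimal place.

The Pd²⁺/Pd couple is reduced (cathode); E°cell = +0.91 − (−0.39) = +1.30 V with n = 2.
At equilibrium E = 0, so log K = nE°cell / 0.0592 = (2)(+1.30) / 0.0592 = 43.9.

log K = 43.9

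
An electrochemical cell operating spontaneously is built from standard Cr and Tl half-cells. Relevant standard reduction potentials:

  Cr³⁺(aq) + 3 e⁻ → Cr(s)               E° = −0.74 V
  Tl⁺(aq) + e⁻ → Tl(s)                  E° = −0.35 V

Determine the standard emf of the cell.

+0.39 V

Of the two couples in this cell, the one with the more positive reduction potential is reduced at the cathode: here that is Tl⁺/Tl (−0.35 V); Cr³⁺/Cr (−0.74 V) is the anode.
E°cell = E°(cathode) − E°(anode) = −0.35 − (−0.74) = +0.39 V.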